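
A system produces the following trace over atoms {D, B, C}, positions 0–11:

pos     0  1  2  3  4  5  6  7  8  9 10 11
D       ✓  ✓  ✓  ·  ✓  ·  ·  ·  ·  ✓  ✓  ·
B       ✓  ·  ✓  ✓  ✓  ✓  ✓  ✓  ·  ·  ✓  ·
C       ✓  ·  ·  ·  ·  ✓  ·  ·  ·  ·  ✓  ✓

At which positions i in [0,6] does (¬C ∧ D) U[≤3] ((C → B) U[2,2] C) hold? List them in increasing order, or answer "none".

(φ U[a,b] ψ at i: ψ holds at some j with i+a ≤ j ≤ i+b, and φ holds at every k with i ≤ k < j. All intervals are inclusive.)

1, 2, 3

Evaluate at each i in [0,6]:
  i=0: ✗ (lhs fails at k=0 before rhs at j=3)
  i=1: ✓ (rhs at j=3; lhs holds on [1,2])
  i=2: ✓ (rhs at j=3; lhs holds on [2,2])
  i=3: ✓ (rhs at j=3)
  i=4: ✗ (no rhs in [4,7])
  i=5: ✗ (lhs fails at k=5 before rhs at j=8)
  i=6: ✗ (lhs fails at k=6 before rhs at j=8)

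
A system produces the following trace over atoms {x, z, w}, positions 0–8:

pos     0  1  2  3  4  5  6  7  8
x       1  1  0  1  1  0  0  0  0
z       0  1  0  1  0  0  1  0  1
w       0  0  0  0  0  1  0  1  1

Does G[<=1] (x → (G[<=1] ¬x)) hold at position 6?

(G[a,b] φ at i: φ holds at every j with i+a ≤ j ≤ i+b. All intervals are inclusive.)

Yes

Check (x → (G[<=1] ¬x)) at every j in [6,7]:
  j=6: antecedent false → ✓
  j=7: antecedent false → ✓
All positions satisfy it → formula holds.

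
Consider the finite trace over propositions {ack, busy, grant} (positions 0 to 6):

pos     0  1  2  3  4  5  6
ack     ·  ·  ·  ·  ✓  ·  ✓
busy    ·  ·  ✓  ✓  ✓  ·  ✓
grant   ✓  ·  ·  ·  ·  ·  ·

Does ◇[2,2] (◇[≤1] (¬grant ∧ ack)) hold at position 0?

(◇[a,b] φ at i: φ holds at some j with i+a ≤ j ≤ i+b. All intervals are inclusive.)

No

Check ◇[≤1] (¬grant ∧ ack) at each j in [2,2]:
  j=2: fails (none in [2,3])
No position in the window satisfies it → formula fails.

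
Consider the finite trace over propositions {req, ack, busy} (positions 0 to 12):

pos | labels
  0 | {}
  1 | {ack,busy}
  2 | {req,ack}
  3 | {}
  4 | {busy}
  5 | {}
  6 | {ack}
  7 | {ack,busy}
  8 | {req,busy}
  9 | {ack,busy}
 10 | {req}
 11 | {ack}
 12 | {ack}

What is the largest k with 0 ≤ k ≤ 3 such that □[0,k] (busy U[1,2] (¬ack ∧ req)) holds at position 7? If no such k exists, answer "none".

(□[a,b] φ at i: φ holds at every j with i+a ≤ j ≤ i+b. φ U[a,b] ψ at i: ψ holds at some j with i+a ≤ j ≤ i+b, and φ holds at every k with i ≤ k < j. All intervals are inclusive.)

(busy U[1,2] (¬ack ∧ req)) must hold from j=7 onward; find where it first fails.
  j=7: holds
  j=8: holds
  j=9: holds
  j=10: fails
Holds on [7,9], so largest k = 2.

2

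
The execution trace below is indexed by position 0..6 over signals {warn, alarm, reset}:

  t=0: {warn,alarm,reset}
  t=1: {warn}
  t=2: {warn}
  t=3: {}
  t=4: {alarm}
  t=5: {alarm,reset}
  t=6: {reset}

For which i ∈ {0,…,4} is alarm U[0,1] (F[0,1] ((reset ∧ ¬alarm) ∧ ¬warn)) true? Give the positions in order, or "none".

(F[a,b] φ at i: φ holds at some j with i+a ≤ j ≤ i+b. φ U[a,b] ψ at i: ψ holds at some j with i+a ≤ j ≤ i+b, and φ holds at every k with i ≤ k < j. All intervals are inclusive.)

4

Evaluate at each i in [0,4]:
  i=0: ✗ (no rhs in [0,1])
  i=1: ✗ (no rhs in [1,2])
  i=2: ✗ (no rhs in [2,3])
  i=3: ✗ (no rhs in [3,4])
  i=4: ✓ (rhs at j=5; lhs holds on [4,4])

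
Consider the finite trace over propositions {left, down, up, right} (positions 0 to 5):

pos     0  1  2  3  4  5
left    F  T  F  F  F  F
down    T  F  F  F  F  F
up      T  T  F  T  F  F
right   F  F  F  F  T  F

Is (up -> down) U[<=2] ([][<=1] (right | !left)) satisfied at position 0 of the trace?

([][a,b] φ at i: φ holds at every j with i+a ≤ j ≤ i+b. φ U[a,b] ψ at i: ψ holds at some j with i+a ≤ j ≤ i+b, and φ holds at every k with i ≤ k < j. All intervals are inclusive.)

Does not hold

Need some j in [0,2] with [][<=1] (right | !left), and (up -> down) at every k in [0,j-1].
  j=0: [][<=1] (right | !left) — fails at 1.
  j=1: [][<=1] (right | !left) — fails at 1.
  j=2: [][<=1] (right | !left) holds, but (up -> down) fails at k=1 → not this j.
No j in the window works → until fails.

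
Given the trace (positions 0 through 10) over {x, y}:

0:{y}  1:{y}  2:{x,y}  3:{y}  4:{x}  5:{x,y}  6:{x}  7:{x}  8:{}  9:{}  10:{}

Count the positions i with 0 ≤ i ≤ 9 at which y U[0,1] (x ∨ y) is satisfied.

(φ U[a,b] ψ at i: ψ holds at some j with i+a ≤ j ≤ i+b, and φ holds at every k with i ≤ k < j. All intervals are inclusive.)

8

Evaluate at each i in [0,9]:
  i=0: ✓ (rhs at j=0)
  i=1: ✓ (rhs at j=1)
  i=2: ✓ (rhs at j=2)
  i=3: ✓ (rhs at j=3)
  i=4: ✓ (rhs at j=4)
  i=5: ✓ (rhs at j=5)
  i=6: ✓ (rhs at j=6)
  i=7: ✓ (rhs at j=7)
  i=8: ✗ (no rhs in [8,9])
  i=9: ✗ (no rhs in [9,10])
Positions where it holds: {0, 1, 2, 3, 4, 5, 6, 7} → 8.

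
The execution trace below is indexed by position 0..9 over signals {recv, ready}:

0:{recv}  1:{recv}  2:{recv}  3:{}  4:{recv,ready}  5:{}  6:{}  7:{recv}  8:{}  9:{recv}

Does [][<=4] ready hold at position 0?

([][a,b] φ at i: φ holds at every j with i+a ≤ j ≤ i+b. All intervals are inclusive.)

Check ready at every j in [0,4]:
  j=0: false
  j=1: false
  j=2: false
  j=3: false
  j=4: true
Fails at j=0 → formula fails.

No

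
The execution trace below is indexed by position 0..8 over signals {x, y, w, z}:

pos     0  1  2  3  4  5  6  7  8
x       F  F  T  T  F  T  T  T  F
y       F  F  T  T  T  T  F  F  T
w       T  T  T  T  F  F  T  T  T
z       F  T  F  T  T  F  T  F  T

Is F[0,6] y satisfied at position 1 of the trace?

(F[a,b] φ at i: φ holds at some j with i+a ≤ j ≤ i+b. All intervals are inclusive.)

Yes

Check y at each j in [1,7]:
  j=1: false
  j=2: true
  j=3: true
  j=4: true
  j=5: true
  j=6: false
  j=7: false
Found at j=2 → formula holds.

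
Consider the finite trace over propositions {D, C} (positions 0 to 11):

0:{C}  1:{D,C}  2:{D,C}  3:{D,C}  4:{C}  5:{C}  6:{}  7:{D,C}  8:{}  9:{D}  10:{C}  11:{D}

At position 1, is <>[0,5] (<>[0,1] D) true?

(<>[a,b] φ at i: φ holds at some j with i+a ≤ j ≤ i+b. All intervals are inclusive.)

Check <>[0,1] D at each j in [1,6]:
  j=1: holds (witness at 1)
  j=2: holds (witness at 2)
  j=3: holds (witness at 3)
  j=4: fails (none in [4,5])
  j=5: fails (none in [5,6])
  j=6: holds (witness at 7)
Found at j=1 → formula holds.

Holds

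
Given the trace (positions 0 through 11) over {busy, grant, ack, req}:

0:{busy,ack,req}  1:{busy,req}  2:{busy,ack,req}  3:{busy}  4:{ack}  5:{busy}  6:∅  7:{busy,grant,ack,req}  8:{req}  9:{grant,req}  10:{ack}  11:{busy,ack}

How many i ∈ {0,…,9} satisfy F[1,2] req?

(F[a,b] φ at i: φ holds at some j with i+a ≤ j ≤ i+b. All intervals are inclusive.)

Evaluate at each i in [0,9]:
  i=0: ✓ (witness j=1)
  i=1: ✓ (witness j=2)
  i=2: ✗ (none in [3,4])
  i=3: ✗ (none in [4,5])
  i=4: ✗ (none in [5,6])
  i=5: ✓ (witness j=7)
  i=6: ✓ (witness j=7)
  i=7: ✓ (witness j=8)
  i=8: ✓ (witness j=9)
  i=9: ✗ (none in [10,11])
Positions where it holds: {0, 1, 5, 6, 7, 8} → 6.

6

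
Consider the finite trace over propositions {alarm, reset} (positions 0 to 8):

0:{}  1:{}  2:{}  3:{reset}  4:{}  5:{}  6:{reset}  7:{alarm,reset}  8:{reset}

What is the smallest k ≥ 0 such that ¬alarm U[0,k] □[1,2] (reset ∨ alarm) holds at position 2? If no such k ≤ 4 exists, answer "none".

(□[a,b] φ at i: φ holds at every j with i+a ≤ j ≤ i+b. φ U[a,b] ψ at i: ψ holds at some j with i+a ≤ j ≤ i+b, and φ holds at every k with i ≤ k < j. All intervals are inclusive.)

Need earliest j ≥ 2 with □[1,2] (reset ∨ alarm), and ¬alarm at every k in [2,j-1].
  j=2: rhs fails.
  j=3: rhs fails.
  j=4: rhs fails.
  j=5: rhs holds; lhs holds on [2,4]. k = 3.

3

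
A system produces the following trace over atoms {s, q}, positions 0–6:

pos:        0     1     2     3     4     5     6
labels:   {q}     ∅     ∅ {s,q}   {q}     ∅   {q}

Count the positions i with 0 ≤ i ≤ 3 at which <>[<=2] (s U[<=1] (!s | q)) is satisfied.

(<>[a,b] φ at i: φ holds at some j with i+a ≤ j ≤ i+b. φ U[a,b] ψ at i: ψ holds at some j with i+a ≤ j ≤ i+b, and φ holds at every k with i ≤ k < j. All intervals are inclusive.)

4

Evaluate at each i in [0,3]:
  i=0: ✓ (witness j=0)
  i=1: ✓ (witness j=1)
  i=2: ✓ (witness j=2)
  i=3: ✓ (witness j=3)
Positions where it holds: {0, 1, 2, 3} → 4.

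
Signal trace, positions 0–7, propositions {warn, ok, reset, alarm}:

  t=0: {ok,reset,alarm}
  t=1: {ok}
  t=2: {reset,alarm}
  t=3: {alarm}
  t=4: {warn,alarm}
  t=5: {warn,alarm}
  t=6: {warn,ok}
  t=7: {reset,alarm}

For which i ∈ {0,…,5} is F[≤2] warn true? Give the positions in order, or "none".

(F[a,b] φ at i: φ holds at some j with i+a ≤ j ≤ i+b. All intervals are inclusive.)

Evaluate at each i in [0,5]:
  i=0: ✗ (none in [0,2])
  i=1: ✗ (none in [1,3])
  i=2: ✓ (witness j=4)
  i=3: ✓ (witness j=4)
  i=4: ✓ (witness j=4)
  i=5: ✓ (witness j=5)

2, 3, 4, 5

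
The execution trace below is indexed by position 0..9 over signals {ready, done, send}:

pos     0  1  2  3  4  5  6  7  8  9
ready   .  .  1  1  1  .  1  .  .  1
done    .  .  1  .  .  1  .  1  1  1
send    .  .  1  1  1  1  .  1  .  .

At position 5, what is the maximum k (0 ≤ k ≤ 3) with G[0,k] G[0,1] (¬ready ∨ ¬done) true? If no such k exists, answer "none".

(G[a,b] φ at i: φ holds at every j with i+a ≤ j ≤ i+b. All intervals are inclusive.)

G[0,1] (¬ready ∨ ¬done) must hold from j=5 onward; find where it first fails.
  j=5: holds
  j=6: holds
  j=7: holds
  j=8: fails
Holds on [5,7], so largest k = 2.

2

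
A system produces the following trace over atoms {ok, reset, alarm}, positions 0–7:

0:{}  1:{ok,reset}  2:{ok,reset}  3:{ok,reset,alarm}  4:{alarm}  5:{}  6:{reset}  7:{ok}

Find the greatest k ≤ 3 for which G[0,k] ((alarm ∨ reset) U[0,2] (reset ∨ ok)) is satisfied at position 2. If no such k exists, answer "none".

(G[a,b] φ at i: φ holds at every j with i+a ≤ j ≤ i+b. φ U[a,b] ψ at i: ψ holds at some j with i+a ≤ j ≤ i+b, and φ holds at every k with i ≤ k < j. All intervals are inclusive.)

((alarm ∨ reset) U[0,2] (reset ∨ ok)) must hold from j=2 onward; find where it first fails.
  j=2: holds
  j=3: holds
  j=4: fails
Holds on [2,3], so largest k = 1.

1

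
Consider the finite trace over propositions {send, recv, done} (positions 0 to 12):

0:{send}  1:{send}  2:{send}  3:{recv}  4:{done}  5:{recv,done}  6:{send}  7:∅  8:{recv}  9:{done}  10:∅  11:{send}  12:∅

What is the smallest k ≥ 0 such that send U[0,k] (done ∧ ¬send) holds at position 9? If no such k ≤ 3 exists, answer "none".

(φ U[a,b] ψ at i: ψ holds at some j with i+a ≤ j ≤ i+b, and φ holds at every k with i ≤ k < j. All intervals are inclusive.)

Need earliest j ≥ 9 with (done ∧ ¬send), and send at every k in [9,j-1].
  j=9: rhs holds (empty prefix). k = 0.

0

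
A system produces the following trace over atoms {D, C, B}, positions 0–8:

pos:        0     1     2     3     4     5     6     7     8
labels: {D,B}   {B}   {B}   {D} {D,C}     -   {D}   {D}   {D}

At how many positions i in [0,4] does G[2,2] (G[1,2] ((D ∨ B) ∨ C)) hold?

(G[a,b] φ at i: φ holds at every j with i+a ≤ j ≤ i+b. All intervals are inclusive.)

3

Evaluate at each i in [0,4]:
  i=0: ✓ (all of [2,2])
  i=1: ✗ (fails at j=3)
  i=2: ✗ (fails at j=4)
  i=3: ✓ (all of [5,5])
  i=4: ✓ (all of [6,6])
Positions where it holds: {0, 3, 4} → 3.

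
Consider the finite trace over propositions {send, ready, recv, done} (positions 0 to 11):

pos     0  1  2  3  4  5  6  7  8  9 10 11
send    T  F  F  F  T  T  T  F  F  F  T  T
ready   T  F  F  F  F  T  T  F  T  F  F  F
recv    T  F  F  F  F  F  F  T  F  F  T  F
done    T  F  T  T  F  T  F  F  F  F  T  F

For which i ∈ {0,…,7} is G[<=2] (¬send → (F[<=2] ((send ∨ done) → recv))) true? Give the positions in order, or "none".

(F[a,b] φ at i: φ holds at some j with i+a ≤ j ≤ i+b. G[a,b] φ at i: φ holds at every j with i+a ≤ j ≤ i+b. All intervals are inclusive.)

Evaluate at each i in [0,7]:
  i=0: ✗ (fails at j=2)
  i=1: ✗ (fails at j=2)
  i=2: ✗ (fails at j=2)
  i=3: ✗ (fails at j=3)
  i=4: ✓ (all of [4,6])
  i=5: ✓ (all of [5,7])
  i=6: ✓ (all of [6,8])
  i=7: ✓ (all of [7,9])

4, 5, 6, 7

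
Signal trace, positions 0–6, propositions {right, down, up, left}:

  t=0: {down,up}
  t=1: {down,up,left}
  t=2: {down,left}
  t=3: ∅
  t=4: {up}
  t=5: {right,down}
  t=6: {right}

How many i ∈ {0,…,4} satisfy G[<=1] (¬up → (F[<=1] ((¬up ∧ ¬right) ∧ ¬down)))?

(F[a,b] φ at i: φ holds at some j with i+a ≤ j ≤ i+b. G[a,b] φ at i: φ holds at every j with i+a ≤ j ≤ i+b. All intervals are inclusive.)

Evaluate at each i in [0,4]:
  i=0: ✓ (all of [0,1])
  i=1: ✓ (all of [1,2])
  i=2: ✓ (all of [2,3])
  i=3: ✓ (all of [3,4])
  i=4: ✗ (fails at j=5)
Positions where it holds: {0, 1, 2, 3} → 4.

4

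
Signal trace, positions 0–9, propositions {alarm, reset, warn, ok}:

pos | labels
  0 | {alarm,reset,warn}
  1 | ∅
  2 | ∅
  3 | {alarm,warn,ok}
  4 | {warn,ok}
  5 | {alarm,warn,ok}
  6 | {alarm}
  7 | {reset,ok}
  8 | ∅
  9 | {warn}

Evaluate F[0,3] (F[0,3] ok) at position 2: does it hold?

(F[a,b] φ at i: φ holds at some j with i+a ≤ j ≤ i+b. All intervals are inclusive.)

Check F[0,3] ok at each j in [2,5]:
  j=2: holds (witness at 3)
  j=3: holds (witness at 3)
  j=4: holds (witness at 4)
  j=5: holds (witness at 5)
Found at j=2 → formula holds.

Holds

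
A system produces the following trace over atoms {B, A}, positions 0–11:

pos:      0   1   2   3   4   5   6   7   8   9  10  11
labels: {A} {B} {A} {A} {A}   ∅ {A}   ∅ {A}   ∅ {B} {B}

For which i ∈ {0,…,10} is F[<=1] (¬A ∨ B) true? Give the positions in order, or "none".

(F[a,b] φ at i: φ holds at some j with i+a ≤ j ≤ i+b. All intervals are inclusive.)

0, 1, 4, 5, 6, 7, 8, 9, 10

Evaluate at each i in [0,10]:
  i=0: ✓ (witness j=1)
  i=1: ✓ (witness j=1)
  i=2: ✗ (none in [2,3])
  i=3: ✗ (none in [3,4])
  i=4: ✓ (witness j=5)
  i=5: ✓ (witness j=5)
  i=6: ✓ (witness j=7)
  i=7: ✓ (witness j=7)
  i=8: ✓ (witness j=9)
  i=9: ✓ (witness j=9)
  i=10: ✓ (witness j=10)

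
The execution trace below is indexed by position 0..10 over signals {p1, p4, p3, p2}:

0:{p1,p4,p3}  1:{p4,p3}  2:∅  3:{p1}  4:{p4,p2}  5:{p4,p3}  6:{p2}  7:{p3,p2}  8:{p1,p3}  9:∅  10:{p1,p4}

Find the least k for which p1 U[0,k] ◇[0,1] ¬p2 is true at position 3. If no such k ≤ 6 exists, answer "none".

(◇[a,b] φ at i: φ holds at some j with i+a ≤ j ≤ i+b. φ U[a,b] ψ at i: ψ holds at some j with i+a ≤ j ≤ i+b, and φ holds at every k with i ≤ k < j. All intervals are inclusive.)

Need earliest j ≥ 3 with ◇[0,1] ¬p2, and p1 at every k in [3,j-1].
  j=3: rhs holds (empty prefix). k = 0.

0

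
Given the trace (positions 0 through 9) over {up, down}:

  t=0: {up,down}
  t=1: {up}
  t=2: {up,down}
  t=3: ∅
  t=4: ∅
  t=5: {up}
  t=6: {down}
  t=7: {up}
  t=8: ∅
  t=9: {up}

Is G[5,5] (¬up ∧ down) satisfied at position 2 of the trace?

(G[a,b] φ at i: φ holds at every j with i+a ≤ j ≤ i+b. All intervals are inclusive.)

No

Check (¬up ∧ down) at every j in [7,7]:
  j=7: false
Fails at j=7 → formula fails.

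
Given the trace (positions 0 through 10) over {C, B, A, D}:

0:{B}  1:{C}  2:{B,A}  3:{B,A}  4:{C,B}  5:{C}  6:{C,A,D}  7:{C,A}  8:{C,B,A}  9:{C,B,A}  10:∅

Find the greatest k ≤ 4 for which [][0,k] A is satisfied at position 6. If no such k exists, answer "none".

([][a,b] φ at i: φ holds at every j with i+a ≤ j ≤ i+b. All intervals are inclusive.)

A must hold from j=6 onward; find where it first fails.
  j=6: holds
  j=7: holds
  j=8: holds
  j=9: holds
  j=10: fails
Holds on [6,9], so largest k = 3.

3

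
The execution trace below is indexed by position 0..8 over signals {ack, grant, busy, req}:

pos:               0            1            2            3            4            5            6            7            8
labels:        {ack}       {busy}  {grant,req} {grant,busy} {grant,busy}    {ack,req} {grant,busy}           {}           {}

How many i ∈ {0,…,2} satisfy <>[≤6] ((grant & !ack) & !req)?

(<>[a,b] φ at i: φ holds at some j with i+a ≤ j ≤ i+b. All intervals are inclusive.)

3

Evaluate at each i in [0,2]:
  i=0: ✓ (witness j=3)
  i=1: ✓ (witness j=3)
  i=2: ✓ (witness j=3)
Positions where it holds: {0, 1, 2} → 3.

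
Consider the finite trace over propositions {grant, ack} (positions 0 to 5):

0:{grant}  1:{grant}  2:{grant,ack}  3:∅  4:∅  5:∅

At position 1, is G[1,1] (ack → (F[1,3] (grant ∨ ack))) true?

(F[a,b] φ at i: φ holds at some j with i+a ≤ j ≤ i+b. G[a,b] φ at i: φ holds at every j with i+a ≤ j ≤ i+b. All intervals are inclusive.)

Check (ack → (F[1,3] (grant ∨ ack))) at every j in [2,2]:
  j=2: antecedent true; consequent fails (none in [3,5]) → ✗
Fails at j=2 → formula fails.

No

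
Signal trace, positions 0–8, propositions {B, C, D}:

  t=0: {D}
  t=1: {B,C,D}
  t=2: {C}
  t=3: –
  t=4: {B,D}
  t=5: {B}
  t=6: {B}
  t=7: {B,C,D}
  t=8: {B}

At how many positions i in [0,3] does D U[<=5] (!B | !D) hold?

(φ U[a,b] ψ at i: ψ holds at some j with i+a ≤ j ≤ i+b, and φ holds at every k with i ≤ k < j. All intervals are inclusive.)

4

Evaluate at each i in [0,3]:
  i=0: ✓ (rhs at j=0)
  i=1: ✓ (rhs at j=2; lhs holds on [1,1])
  i=2: ✓ (rhs at j=2)
  i=3: ✓ (rhs at j=3)
Positions where it holds: {0, 1, 2, 3} → 4.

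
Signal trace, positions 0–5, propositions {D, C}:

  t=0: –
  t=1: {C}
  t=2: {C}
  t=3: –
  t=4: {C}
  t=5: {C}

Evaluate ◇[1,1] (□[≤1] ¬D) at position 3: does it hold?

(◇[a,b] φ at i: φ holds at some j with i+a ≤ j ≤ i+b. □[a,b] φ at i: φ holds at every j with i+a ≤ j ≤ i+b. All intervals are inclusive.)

Check □[≤1] ¬D at each j in [4,4]:
  j=4: holds on [4,5]
Found at j=4 → formula holds.

True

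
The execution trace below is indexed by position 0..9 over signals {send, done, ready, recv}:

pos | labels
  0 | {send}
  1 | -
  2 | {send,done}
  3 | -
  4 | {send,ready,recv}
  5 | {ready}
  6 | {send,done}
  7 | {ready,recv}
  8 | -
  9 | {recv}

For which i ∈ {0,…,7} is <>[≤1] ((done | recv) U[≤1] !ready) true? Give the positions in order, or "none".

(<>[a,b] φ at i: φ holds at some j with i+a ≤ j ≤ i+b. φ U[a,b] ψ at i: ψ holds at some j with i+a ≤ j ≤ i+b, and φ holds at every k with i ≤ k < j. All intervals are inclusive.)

0, 1, 2, 3, 5, 6, 7

Evaluate at each i in [0,7]:
  i=0: ✓ (witness j=0)
  i=1: ✓ (witness j=1)
  i=2: ✓ (witness j=2)
  i=3: ✓ (witness j=3)
  i=4: ✗ (none in [4,5])
  i=5: ✓ (witness j=6)
  i=6: ✓ (witness j=6)
  i=7: ✓ (witness j=7)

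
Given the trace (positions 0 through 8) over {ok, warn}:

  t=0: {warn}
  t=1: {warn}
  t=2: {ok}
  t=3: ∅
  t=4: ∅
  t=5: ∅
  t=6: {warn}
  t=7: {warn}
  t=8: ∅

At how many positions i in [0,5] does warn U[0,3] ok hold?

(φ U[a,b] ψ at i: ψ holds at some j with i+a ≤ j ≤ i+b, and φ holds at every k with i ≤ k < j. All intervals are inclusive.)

Evaluate at each i in [0,5]:
  i=0: ✓ (rhs at j=2; lhs holds on [0,1])
  i=1: ✓ (rhs at j=2; lhs holds on [1,1])
  i=2: ✓ (rhs at j=2)
  i=3: ✗ (no rhs in [3,6])
  i=4: ✗ (no rhs in [4,7])
  i=5: ✗ (no rhs in [5,8])
Positions where it holds: {0, 1, 2} → 3.

3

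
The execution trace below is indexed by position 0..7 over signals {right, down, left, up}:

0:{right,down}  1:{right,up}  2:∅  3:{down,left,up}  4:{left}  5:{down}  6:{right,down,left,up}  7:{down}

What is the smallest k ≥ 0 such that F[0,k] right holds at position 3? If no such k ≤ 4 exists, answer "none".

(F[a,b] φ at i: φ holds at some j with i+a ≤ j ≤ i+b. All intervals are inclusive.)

3

Scan j = 3,4,… for right:
  j=3: fails
  j=4: fails
  j=5: fails
  j=6: holds
First hit at j=6, so smallest k = 6-3 = 3.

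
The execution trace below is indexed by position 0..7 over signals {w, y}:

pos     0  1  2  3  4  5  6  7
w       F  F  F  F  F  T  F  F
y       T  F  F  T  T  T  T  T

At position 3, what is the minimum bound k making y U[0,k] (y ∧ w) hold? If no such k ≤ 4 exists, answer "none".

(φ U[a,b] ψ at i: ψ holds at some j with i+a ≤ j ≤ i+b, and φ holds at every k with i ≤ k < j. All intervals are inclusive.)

2

Need earliest j ≥ 3 with (y ∧ w), and y at every k in [3,j-1].
  j=3: rhs fails.
  j=4: rhs fails.
  j=5: rhs holds; lhs holds on [3,4]. k = 2.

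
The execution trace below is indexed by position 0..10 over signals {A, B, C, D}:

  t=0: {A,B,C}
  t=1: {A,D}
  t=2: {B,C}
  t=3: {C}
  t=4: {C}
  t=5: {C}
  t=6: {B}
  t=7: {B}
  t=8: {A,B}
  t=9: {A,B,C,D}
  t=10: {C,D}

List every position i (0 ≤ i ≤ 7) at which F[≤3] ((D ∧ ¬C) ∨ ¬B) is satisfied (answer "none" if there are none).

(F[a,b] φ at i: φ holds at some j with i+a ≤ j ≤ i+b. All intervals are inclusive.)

Evaluate at each i in [0,7]:
  i=0: ✓ (witness j=1)
  i=1: ✓ (witness j=1)
  i=2: ✓ (witness j=3)
  i=3: ✓ (witness j=3)
  i=4: ✓ (witness j=4)
  i=5: ✓ (witness j=5)
  i=6: ✗ (none in [6,9])
  i=7: ✓ (witness j=10)

0, 1, 2, 3, 4, 5, 7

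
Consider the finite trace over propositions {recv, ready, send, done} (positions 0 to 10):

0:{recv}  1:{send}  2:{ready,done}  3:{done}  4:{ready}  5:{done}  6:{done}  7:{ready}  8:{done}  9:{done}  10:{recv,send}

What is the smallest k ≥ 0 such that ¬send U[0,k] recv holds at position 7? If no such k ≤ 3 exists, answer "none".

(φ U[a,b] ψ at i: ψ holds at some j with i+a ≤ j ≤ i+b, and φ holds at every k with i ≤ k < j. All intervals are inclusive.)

3

Need earliest j ≥ 7 with recv, and ¬send at every k in [7,j-1].
  j=7: rhs fails.
  j=8: rhs fails.
  j=9: rhs fails.
  j=10: rhs holds; lhs holds on [7,9]. k = 3.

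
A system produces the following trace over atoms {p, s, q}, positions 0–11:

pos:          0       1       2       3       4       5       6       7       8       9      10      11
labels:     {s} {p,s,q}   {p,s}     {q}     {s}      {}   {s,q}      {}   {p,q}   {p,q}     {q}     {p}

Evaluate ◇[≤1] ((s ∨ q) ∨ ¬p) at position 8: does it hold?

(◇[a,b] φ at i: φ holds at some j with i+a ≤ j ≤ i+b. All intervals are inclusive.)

Check ((s ∨ q) ∨ ¬p) at each j in [8,9]:
  j=8: true
  j=9: true
Found at j=8 → formula holds.

True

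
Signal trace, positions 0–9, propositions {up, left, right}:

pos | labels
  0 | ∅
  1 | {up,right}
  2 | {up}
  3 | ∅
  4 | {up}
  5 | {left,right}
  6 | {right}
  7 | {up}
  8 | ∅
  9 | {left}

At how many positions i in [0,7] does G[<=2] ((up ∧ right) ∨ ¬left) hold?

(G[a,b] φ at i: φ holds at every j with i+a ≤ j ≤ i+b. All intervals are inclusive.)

Evaluate at each i in [0,7]:
  i=0: ✓ (all of [0,2])
  i=1: ✓ (all of [1,3])
  i=2: ✓ (all of [2,4])
  i=3: ✗ (fails at j=5)
  i=4: ✗ (fails at j=5)
  i=5: ✗ (fails at j=5)
  i=6: ✓ (all of [6,8])
  i=7: ✗ (fails at j=9)
Positions where it holds: {0, 1, 2, 6} → 4.

4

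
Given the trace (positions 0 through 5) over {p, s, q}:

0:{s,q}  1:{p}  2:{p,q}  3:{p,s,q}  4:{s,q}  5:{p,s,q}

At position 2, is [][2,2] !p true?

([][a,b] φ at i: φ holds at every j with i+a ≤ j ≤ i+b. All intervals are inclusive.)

Check !p at every j in [4,4]:
  j=4: true
All positions satisfy it → formula holds.

Yes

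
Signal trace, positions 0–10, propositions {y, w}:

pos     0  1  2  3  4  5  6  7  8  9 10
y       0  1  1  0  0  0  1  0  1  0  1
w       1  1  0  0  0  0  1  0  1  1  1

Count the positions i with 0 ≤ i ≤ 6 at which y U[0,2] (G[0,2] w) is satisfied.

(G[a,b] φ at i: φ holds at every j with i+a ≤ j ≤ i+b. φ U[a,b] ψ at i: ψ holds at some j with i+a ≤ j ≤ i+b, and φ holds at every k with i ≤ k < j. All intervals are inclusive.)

Evaluate at each i in [0,6]:
  i=0: ✗ (no rhs in [0,2])
  i=1: ✗ (no rhs in [1,3])
  i=2: ✗ (no rhs in [2,4])
  i=3: ✗ (no rhs in [3,5])
  i=4: ✗ (no rhs in [4,6])
  i=5: ✗ (no rhs in [5,7])
  i=6: ✗ (lhs fails at k=7 before rhs at j=8)
Positions where it holds: {} → 0.

0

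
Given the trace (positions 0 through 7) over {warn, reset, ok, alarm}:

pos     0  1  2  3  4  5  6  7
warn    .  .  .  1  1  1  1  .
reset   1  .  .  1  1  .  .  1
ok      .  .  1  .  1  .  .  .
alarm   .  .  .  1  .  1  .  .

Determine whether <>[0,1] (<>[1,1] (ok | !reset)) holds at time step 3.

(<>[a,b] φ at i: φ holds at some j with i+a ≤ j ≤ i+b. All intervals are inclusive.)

Holds

Check <>[1,1] (ok | !reset) at each j in [3,4]:
  j=3: holds (witness at 4)
  j=4: holds (witness at 5)
Found at j=3 → formula holds.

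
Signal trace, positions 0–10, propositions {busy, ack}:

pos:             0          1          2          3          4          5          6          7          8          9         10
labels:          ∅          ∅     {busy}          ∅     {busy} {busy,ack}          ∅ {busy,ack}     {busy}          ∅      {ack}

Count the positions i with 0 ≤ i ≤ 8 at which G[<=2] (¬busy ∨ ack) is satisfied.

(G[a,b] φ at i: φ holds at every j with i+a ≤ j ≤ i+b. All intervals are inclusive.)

1

Evaluate at each i in [0,8]:
  i=0: ✗ (fails at j=2)
  i=1: ✗ (fails at j=2)
  i=2: ✗ (fails at j=2)
  i=3: ✗ (fails at j=4)
  i=4: ✗ (fails at j=4)
  i=5: ✓ (all of [5,7])
  i=6: ✗ (fails at j=8)
  i=7: ✗ (fails at j=8)
  i=8: ✗ (fails at j=8)
Positions where it holds: {5} → 1.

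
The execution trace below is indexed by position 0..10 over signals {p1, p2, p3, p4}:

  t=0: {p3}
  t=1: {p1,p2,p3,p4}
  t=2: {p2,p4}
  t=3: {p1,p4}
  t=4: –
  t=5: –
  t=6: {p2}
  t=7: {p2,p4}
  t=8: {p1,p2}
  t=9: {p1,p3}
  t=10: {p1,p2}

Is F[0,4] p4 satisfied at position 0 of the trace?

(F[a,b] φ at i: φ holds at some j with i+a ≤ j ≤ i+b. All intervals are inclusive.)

Check p4 at each j in [0,4]:
  j=0: false
  j=1: true
  j=2: true
  j=3: true
  j=4: false
Found at j=1 → formula holds.

Yes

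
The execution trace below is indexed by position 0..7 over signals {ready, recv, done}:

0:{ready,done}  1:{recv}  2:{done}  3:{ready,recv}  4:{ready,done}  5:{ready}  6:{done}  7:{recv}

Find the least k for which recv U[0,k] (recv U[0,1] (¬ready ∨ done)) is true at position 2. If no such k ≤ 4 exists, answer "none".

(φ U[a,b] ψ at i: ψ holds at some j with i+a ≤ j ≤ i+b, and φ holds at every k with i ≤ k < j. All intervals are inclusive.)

Need earliest j ≥ 2 with (recv U[0,1] (¬ready ∨ done)), and recv at every k in [2,j-1].
  j=2: rhs holds (empty prefix). k = 0.

0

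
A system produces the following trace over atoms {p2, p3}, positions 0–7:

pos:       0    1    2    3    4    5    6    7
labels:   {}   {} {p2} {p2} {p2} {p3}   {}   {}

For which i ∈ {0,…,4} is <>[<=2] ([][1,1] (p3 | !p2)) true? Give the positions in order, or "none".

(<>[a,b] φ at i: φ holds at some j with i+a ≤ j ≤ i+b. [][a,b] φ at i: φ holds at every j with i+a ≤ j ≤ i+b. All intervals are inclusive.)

0, 2, 3, 4

Evaluate at each i in [0,4]:
  i=0: ✓ (witness j=0)
  i=1: ✗ (none in [1,3])
  i=2: ✓ (witness j=4)
  i=3: ✓ (witness j=4)
  i=4: ✓ (witness j=4)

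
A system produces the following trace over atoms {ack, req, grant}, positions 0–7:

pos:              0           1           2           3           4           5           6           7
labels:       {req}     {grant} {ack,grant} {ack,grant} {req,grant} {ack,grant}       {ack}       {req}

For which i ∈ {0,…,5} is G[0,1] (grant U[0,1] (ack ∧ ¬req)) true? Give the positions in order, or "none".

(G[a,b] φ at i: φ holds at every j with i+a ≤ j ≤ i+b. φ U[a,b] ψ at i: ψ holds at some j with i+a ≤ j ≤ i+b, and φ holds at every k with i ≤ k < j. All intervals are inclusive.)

1, 2, 3, 4, 5

Evaluate at each i in [0,5]:
  i=0: ✗ (fails at j=0)
  i=1: ✓ (all of [1,2])
  i=2: ✓ (all of [2,3])
  i=3: ✓ (all of [3,4])
  i=4: ✓ (all of [4,5])
  i=5: ✓ (all of [5,6])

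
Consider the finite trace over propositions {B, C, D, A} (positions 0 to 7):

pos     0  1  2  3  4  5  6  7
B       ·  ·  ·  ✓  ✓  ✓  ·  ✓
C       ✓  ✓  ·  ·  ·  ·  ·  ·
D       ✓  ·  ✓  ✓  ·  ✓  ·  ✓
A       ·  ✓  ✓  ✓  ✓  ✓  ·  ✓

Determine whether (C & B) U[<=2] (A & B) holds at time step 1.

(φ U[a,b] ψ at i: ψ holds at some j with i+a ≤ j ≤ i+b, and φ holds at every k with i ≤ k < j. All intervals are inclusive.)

False

Need some j in [1,3] with (A & B), and (C & B) at every k in [1,j-1].
  j=1: (A & B) false.
  j=2: (A & B) false.
  j=3: (A & B) holds, but (C & B) fails at k=1 → not this j.
No j in the window works → until fails.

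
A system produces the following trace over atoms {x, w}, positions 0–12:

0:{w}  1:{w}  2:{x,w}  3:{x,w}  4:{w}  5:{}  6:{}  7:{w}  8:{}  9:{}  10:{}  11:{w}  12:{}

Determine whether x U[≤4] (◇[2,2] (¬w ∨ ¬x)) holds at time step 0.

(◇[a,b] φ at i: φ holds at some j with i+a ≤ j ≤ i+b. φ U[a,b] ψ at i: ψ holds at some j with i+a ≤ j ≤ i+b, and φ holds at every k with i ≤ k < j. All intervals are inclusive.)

Need some j in [0,4] with ◇[2,2] (¬w ∨ ¬x), and x at every k in [0,j-1].
  j=0: ◇[2,2] (¬w ∨ ¬x) — fails (none in [2,2]).
  j=1: ◇[2,2] (¬w ∨ ¬x) — fails (none in [3,3]).
  j=2: ◇[2,2] (¬w ∨ ¬x) holds, but x fails at k=0 → not this j.
  j=3: ◇[2,2] (¬w ∨ ¬x) holds, but x fails at k=0 → not this j.
  j=4: ◇[2,2] (¬w ∨ ¬x) holds, but x fails at k=0 → not this j.
No j in the window works → until fails.

No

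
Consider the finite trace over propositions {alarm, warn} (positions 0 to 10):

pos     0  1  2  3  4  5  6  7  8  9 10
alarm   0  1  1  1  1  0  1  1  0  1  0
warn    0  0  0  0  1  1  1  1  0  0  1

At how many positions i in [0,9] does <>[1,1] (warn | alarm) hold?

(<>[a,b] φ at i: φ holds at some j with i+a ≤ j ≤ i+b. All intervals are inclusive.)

Evaluate at each i in [0,9]:
  i=0: ✓ (witness j=1)
  i=1: ✓ (witness j=2)
  i=2: ✓ (witness j=3)
  i=3: ✓ (witness j=4)
  i=4: ✓ (witness j=5)
  i=5: ✓ (witness j=6)
  i=6: ✓ (witness j=7)
  i=7: ✗ (none in [8,8])
  i=8: ✓ (witness j=9)
  i=9: ✓ (witness j=10)
Positions where it holds: {0, 1, 2, 3, 4, 5, 6, 8, 9} → 9.

9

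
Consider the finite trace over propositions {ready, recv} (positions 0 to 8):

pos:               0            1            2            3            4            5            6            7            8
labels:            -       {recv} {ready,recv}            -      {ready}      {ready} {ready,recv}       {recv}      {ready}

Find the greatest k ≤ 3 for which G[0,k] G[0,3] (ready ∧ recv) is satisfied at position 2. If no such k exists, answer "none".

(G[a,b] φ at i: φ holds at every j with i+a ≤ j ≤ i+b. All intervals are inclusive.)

none

G[0,3] (ready ∧ recv) must hold from j=2 onward; find where it first fails.
  j=2: fails → no k works.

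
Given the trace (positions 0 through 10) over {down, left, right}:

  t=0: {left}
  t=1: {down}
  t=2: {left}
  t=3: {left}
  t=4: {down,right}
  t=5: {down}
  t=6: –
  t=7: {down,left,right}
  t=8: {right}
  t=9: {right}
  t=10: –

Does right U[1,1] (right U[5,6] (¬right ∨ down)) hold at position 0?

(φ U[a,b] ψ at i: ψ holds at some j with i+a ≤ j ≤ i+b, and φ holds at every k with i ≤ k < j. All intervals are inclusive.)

Need some j in [1,1] with (right U[5,6] (¬right ∨ down)), and right at every k in [0,j-1].
  j=1: (right U[5,6] (¬right ∨ down)) — fails.
No j in the window works → until fails.

No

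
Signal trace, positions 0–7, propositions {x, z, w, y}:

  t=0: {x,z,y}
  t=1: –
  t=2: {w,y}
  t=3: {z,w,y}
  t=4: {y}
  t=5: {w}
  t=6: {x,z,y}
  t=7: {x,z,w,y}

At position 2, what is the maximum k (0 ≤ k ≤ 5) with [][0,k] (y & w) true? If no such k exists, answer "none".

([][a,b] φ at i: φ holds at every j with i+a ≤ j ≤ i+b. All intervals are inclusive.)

1

(y & w) must hold from j=2 onward; find where it first fails.
  j=2: holds
  j=3: holds
  j=4: fails
Holds on [2,3], so largest k = 1.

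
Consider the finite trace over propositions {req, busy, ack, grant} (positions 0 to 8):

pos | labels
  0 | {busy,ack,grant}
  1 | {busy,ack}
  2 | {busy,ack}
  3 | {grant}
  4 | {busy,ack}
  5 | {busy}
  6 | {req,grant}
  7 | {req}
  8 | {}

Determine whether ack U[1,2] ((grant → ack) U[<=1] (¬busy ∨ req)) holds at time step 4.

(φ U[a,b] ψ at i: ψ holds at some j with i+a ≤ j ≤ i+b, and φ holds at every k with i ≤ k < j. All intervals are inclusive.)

Need some j in [5,6] with ((grant → ack) U[<=1] (¬busy ∨ req)), and ack at every k in [4,j-1].
  j=5: ((grant → ack) U[<=1] (¬busy ∨ req)) holds; ack holds at every k in [4,4] → satisfied.

True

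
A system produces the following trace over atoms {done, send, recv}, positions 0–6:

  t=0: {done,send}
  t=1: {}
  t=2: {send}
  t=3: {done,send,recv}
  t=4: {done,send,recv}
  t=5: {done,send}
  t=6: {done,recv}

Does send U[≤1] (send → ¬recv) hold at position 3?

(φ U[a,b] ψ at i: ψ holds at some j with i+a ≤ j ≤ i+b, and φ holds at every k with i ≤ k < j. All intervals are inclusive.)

False

Need some j in [3,4] with (send → ¬recv), and send at every k in [3,j-1].
  j=3: (send → ¬recv) false.
  j=4: (send → ¬recv) false.
No j in the window works → until fails.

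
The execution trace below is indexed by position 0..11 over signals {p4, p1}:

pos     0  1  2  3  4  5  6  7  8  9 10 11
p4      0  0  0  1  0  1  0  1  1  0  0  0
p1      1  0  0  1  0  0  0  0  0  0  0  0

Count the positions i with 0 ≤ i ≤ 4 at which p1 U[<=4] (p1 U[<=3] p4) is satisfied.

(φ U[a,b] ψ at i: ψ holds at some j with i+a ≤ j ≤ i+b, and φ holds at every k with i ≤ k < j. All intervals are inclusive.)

1

Evaluate at each i in [0,4]:
  i=0: ✗ (lhs fails at k=1 before rhs at j=3)
  i=1: ✗ (lhs fails at k=1 before rhs at j=3)
  i=2: ✗ (lhs fails at k=2 before rhs at j=3)
  i=3: ✓ (rhs at j=3)
  i=4: ✗ (lhs fails at k=4 before rhs at j=5)
Positions where it holds: {3} → 1.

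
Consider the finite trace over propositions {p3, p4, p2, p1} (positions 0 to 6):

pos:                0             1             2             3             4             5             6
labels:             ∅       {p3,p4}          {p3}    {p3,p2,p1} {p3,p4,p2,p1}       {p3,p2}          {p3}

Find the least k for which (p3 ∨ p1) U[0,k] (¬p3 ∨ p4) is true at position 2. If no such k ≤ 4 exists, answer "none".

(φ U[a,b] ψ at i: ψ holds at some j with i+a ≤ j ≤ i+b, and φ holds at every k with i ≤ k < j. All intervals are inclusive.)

2

Need earliest j ≥ 2 with (¬p3 ∨ p4), and (p3 ∨ p1) at every k in [2,j-1].
  j=2: rhs fails.
  j=3: rhs fails.
  j=4: rhs holds; lhs holds on [2,3]. k = 2.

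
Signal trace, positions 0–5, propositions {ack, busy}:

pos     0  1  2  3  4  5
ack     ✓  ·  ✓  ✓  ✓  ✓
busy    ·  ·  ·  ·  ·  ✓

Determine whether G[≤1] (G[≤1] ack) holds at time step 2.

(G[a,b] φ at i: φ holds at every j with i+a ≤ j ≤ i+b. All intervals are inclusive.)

Yes

Check G[≤1] ack at every j in [2,3]:
  j=2: holds on [2,3]
  j=3: holds on [3,4]
All positions satisfy it → formula holds.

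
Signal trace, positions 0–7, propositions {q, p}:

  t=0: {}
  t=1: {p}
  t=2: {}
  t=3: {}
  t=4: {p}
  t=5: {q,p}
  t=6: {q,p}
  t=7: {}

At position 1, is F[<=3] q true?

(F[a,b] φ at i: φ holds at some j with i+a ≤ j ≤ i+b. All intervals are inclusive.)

Does not hold

Check q at each j in [1,4]:
  j=1: false
  j=2: false
  j=3: false
  j=4: false
No position in the window satisfies it → formula fails.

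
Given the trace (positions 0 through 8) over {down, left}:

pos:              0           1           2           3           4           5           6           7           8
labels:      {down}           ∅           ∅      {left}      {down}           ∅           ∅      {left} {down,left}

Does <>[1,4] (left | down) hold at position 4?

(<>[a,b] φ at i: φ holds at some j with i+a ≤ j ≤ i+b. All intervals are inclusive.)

Check (left | down) at each j in [5,8]:
  j=5: false
  j=6: false
  j=7: true
  j=8: true
Found at j=7 → formula holds.

Holds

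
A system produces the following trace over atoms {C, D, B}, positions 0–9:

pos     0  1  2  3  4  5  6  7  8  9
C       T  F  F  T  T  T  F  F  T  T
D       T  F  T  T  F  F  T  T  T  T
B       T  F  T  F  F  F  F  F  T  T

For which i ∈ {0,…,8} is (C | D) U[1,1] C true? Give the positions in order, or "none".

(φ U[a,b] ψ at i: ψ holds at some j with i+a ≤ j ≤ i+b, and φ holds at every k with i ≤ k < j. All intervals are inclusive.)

2, 3, 4, 7, 8

Evaluate at each i in [0,8]:
  i=0: ✗ (no rhs in [1,1])
  i=1: ✗ (no rhs in [2,2])
  i=2: ✓ (rhs at j=3; lhs holds on [2,2])
  i=3: ✓ (rhs at j=4; lhs holds on [3,3])
  i=4: ✓ (rhs at j=5; lhs holds on [4,4])
  i=5: ✗ (no rhs in [6,6])
  i=6: ✗ (no rhs in [7,7])
  i=7: ✓ (rhs at j=8; lhs holds on [7,7])
  i=8: ✓ (rhs at j=9; lhs holds on [8,8])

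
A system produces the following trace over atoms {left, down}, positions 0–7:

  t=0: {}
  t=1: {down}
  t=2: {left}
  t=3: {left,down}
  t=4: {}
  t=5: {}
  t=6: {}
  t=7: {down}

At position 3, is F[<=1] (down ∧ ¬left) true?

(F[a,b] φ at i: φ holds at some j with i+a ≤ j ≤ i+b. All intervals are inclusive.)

No

Check (down ∧ ¬left) at each j in [3,4]:
  j=3: false
  j=4: false
No position in the window satisfies it → formula fails.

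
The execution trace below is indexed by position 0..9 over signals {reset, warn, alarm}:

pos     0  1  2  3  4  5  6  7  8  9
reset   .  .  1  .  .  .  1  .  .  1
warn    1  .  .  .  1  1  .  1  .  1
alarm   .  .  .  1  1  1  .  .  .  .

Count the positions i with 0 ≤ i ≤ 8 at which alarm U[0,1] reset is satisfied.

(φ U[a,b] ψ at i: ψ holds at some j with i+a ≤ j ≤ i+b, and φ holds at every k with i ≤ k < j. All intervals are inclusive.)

3

Evaluate at each i in [0,8]:
  i=0: ✗ (no rhs in [0,1])
  i=1: ✗ (lhs fails at k=1 before rhs at j=2)
  i=2: ✓ (rhs at j=2)
  i=3: ✗ (no rhs in [3,4])
  i=4: ✗ (no rhs in [4,5])
  i=5: ✓ (rhs at j=6; lhs holds on [5,5])
  i=6: ✓ (rhs at j=6)
  i=7: ✗ (no rhs in [7,8])
  i=8: ✗ (lhs fails at k=8 before rhs at j=9)
Positions where it holds: {2, 5, 6} → 3.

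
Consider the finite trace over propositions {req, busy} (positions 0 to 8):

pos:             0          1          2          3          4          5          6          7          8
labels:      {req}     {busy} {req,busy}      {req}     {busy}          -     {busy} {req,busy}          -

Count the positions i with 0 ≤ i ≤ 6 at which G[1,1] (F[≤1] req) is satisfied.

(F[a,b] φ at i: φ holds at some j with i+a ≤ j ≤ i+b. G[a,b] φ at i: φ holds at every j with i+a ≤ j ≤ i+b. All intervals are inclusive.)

Evaluate at each i in [0,6]:
  i=0: ✓ (all of [1,1])
  i=1: ✓ (all of [2,2])
  i=2: ✓ (all of [3,3])
  i=3: ✗ (fails at j=4)
  i=4: ✗ (fails at j=5)
  i=5: ✓ (all of [6,6])
  i=6: ✓ (all of [7,7])
Positions where it holds: {0, 1, 2, 5, 6} → 5.

5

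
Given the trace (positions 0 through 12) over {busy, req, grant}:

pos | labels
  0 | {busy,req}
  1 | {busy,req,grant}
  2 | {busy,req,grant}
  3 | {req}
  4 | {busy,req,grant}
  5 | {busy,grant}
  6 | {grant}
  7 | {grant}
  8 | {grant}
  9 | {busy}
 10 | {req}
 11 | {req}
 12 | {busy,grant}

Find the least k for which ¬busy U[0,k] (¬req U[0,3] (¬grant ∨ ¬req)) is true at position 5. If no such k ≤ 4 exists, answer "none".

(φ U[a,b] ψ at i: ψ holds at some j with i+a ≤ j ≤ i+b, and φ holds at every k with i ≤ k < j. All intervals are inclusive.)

0

Need earliest j ≥ 5 with (¬req U[0,3] (¬grant ∨ ¬req)), and ¬busy at every k in [5,j-1].
  j=5: rhs holds (empty prefix). k = 0.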